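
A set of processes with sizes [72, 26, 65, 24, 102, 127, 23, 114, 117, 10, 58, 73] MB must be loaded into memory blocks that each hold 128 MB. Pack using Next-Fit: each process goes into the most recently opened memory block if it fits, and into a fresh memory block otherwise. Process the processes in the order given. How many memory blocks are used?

9 memory blocks

memory block 1: place 72 MB, 56 MB left
memory block 1: place 26 MB, 30 MB left
memory block 2: place 65 MB, 63 MB left
memory block 2: place 24 MB, 39 MB left
memory block 3: place 102 MB, 26 MB left
memory block 4: place 127 MB, 1 MB left
memory block 5: place 23 MB, 105 MB left
memory block 6: place 114 MB, 14 MB left
memory block 7: place 117 MB, 11 MB left
memory block 7: place 10 MB, 1 MB left
memory block 8: place 58 MB, 70 MB left
memory block 9: place 73 MB, 55 MB left
Final memory blocks: [72,26] [65,24] [102] [127] [23] [114] [117,10] [58] [73].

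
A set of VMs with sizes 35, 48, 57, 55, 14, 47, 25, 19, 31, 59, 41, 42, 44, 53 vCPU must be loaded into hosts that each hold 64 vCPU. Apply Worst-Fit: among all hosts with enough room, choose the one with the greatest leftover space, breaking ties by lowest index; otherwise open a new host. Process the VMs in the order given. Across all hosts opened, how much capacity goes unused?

35 vCPU → host 1 (remaining 29 vCPU)
48 vCPU → host 2 (remaining 16 vCPU)
57 vCPU → host 3 (remaining 7 vCPU)
55 vCPU → host 4 (remaining 9 vCPU)
14 vCPU → host 1 (remaining 15 vCPU)
47 vCPU → host 5 (remaining 17 vCPU)
25 vCPU → host 6 (remaining 39 vCPU)
19 vCPU → host 6 (remaining 20 vCPU)
31 vCPU → host 7 (remaining 33 vCPU)
59 vCPU → host 8 (remaining 5 vCPU)
41 vCPU → host 9 (remaining 23 vCPU)
42 vCPU → host 10 (remaining 22 vCPU)
44 vCPU → host 11 (remaining 20 vCPU)
53 vCPU → host 12 (remaining 11 vCPU)
12 hosts × 64 vCPU = 768 vCPU; used 570 vCPU; unused 198 vCPU.

198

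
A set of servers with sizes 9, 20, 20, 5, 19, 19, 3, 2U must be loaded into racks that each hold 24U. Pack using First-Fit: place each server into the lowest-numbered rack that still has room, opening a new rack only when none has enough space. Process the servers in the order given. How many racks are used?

Put 9U in rack 1; 15U remain.
Put 20U in rack 2; 4U remain.
Put 20U in rack 3; 4U remain.
Put 5U in rack 1; 10U remain.
Put 19U in rack 4; 5U remain.
Put 19U in rack 5; 5U remain.
Put 3U in rack 1; 7U remain.
Put 2U in rack 1; 5U remain.

5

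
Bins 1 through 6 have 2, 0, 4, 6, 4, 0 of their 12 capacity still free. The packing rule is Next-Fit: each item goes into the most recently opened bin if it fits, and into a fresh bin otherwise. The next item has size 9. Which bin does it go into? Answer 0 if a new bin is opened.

Next-Fit only looks at bin 6, which has 0 free.
9 does not fit, so a new bin is opened.

0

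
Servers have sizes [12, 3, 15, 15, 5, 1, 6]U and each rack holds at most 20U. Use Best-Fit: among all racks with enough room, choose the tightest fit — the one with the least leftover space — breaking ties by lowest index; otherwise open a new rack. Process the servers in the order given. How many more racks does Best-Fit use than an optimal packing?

Best-Fit: [12,3,5] [15,1] [15] [6] → 4 racks.
Total size 57U; any packing needs at least ⌈57/20⌉ = 3 racks.
An optimal packing achieves that bound: [15,5] [15,3,1] [12,6] → 3 racks.
Excess: 4 − 3 = 1.

1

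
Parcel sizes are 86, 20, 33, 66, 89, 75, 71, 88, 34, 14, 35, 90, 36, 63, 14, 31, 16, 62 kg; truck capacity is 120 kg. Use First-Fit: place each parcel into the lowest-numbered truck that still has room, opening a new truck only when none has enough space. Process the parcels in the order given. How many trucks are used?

9 trucks

Put 86 kg in truck 1; 34 kg remain.
Put 20 kg in truck 1; 14 kg remain.
Put 33 kg in truck 2; 87 kg remain.
Put 66 kg in truck 2; 21 kg remain.
Put 89 kg in truck 3; 31 kg remain.
Put 75 kg in truck 4; 45 kg remain.
Put 71 kg in truck 5; 49 kg remain.
Put 88 kg in truck 6; 32 kg remain.
Put 34 kg in truck 4; 11 kg remain.
Put 14 kg in truck 1; 0 kg remain.
Put 35 kg in truck 5; 14 kg remain.
Put 90 kg in truck 7; 30 kg remain.
Put 36 kg in truck 8; 84 kg remain.
Put 63 kg in truck 8; 21 kg remain.
Put 14 kg in truck 2; 7 kg remain.
Put 31 kg in truck 3; 0 kg remain.
Put 16 kg in truck 6; 16 kg remain.
Put 62 kg in truck 9; 58 kg remain.
Final trucks: [86,20,14] [33,66,14] [89,31] [75,34] [71,35] [88,16] [90] [36,63] [62].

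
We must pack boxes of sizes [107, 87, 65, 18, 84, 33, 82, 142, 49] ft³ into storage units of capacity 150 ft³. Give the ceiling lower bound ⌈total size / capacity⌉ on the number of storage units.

5

Total size = 107 + 87 + 65 + 18 + 84 + 33 + 82 + 142 + 49 = 667 ft³.
⌈667 / 150⌉ = 5.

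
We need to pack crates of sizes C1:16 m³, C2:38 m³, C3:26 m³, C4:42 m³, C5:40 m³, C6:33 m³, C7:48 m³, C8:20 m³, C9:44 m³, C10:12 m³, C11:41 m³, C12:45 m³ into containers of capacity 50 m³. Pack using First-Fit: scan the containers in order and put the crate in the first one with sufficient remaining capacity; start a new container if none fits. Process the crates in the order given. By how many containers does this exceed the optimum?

First-Fit: [16,26] [38,12] [42] [40] [33] [48] [20] [44] [41] [45] → 10 containers.
Total size 405 m³; any packing needs at least ⌈405/50⌉ = 9 containers.
An optimal packing achieves that bound: [48] [45] [44] [42] [41] [40] [38,12] [33,16] [26,20] → 9 containers.
Excess: 10 − 9 = 1.

1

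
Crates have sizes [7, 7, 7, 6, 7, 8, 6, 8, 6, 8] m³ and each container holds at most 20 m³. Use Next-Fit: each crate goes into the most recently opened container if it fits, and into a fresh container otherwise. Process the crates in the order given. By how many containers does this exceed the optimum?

Next-Fit: [7,7] [7,6,7] [8,6] [8,6] [8] → 5 containers.
Total size 70 m³; any packing needs at least ⌈70/20⌉ = 4 containers.
An optimal packing achieves that bound: [8,8] [8,7] [7,7,6] [7,6,6] → 4 containers.
Excess: 5 − 4 = 1.

1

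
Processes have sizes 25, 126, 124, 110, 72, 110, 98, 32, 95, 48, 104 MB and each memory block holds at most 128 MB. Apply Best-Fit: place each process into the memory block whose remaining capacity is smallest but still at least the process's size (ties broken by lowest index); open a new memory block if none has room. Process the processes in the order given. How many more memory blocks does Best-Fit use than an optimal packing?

1

Best-Fit: [25,72] [126] [124] [110] [110] [98] [32,95] [48] [104] → 9 memory blocks.
Total size 944 MB; any packing needs at least ⌈944/128⌉ = 8 memory blocks.
An optimal packing achieves that bound: [126] [124] [110] [110] [104] [98,25] [95,32] [72,48] → 8 memory blocks.
Excess: 9 − 8 = 1.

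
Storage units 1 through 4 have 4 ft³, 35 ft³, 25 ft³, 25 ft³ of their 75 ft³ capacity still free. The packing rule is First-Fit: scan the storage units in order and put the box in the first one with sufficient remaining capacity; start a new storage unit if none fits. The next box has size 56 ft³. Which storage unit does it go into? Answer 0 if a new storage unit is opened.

No storage unit has ≥ 56 ft³ free, so a new storage unit is opened.

0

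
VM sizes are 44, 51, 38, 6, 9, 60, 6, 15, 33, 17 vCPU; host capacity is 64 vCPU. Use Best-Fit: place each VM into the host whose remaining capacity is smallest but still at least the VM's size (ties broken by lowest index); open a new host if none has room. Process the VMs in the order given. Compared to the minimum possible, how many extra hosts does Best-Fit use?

Best-Fit: [44,9] [51,6,6] [38,15] [60] [33,17] → 5 hosts.
Total size 279 vCPU; any packing needs at least ⌈279/64⌉ = 5 hosts.
So 5 is already optimal.

0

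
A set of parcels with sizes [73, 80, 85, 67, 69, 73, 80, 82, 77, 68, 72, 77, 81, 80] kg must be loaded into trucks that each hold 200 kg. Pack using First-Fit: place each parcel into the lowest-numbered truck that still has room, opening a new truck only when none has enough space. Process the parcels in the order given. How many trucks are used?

truck 1: place 73 kg, 127 kg left
truck 1: place 80 kg, 47 kg left
truck 2: place 85 kg, 115 kg left
truck 2: place 67 kg, 48 kg left
truck 3: place 69 kg, 131 kg left
truck 3: place 73 kg, 58 kg left
truck 4: place 80 kg, 120 kg left
truck 4: place 82 kg, 38 kg left
truck 5: place 77 kg, 123 kg left
truck 5: place 68 kg, 55 kg left
truck 6: place 72 kg, 128 kg left
truck 6: place 77 kg, 51 kg left
truck 7: place 81 kg, 119 kg left
truck 7: place 80 kg, 39 kg left
Final trucks: [73,80] [85,67] [69,73] [80,82] [77,68] [72,77] [81,80].

7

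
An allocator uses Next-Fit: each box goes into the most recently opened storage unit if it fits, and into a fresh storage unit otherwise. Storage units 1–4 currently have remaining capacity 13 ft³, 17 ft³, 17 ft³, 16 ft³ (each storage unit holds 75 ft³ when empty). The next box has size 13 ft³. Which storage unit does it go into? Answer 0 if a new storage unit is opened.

Next-Fit only looks at storage unit 4, which has 16 ft³ free.
13 ft³ fits there.

4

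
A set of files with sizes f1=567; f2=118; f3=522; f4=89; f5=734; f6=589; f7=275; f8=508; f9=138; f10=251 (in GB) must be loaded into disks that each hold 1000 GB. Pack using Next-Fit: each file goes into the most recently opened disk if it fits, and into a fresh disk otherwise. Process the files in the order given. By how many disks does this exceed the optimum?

Next-Fit: [567,118] [522,89] [734] [589,275] [508,138,251] → 5 disks.
5 files exceed 500 GB (half the capacity), and no two of those can share a disk, so at least 5 disks are needed.
So 5 is already optimal.

0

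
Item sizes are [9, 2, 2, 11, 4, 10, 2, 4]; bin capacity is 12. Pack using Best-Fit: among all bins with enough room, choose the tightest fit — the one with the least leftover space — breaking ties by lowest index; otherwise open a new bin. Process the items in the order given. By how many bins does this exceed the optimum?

Best-Fit: [9,2] [2,4,4] [11] [10,2] → 4 bins.
Total size 44; any packing needs at least ⌈44/12⌉ = 4 bins.
So 4 is already optimal.

0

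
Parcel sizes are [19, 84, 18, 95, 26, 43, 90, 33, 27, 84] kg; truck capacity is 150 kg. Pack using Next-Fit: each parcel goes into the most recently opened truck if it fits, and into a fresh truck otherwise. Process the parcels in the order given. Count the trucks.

truck 1: place 19 kg, 131 kg left
truck 1: place 84 kg, 47 kg left
truck 1: place 18 kg, 29 kg left
truck 2: place 95 kg, 55 kg left
truck 2: place 26 kg, 29 kg left
truck 3: place 43 kg, 107 kg left
truck 3: place 90 kg, 17 kg left
truck 4: place 33 kg, 117 kg left
truck 4: place 27 kg, 90 kg left
truck 4: place 84 kg, 6 kg left
Final trucks: [19,84,18] [95,26] [43,90] [33,27,84].

4 trucks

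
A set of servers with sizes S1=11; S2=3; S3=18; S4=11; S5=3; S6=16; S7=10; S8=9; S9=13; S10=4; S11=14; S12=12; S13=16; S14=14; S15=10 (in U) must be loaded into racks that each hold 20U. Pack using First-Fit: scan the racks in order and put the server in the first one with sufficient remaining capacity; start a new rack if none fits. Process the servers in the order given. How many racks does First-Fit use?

10 racks

Put S1 (11U) in rack 1; 9U remain.
Put S2 (3U) in rack 1; 6U remain.
Put S3 (18U) in rack 2; 2U remain.
Put S4 (11U) in rack 3; 9U remain.
Put S5 (3U) in rack 1; 3U remain.
Put S6 (16U) in rack 4; 4U remain.
Put S7 (10U) in rack 5; 10U remain.
Put S8 (9U) in rack 3; 0U remain.
Put S9 (13U) in rack 6; 7U remain.
Put S10 (4U) in rack 4; 0U remain.
Put S11 (14U) in rack 7; 6U remain.
Put S12 (12U) in rack 8; 8U remain.
Put S13 (16U) in rack 9; 4U remain.
Put S14 (14U) in rack 10; 6U remain.
Put S15 (10U) in rack 5; 0U remain.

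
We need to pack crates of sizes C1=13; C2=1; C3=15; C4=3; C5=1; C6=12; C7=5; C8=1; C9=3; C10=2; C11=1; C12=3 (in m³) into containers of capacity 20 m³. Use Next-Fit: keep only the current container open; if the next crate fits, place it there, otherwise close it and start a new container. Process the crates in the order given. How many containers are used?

Put C1 (13 m³) in container 1; 7 m³ remain.
Put C2 (1 m³) in container 1; 6 m³ remain.
Put C3 (15 m³) in container 2; 5 m³ remain.
Put C4 (3 m³) in container 2; 2 m³ remain.
Put C5 (1 m³) in container 2; 1 m³ remain.
Put C6 (12 m³) in container 3; 8 m³ remain.
Put C7 (5 m³) in container 3; 3 m³ remain.
Put C8 (1 m³) in container 3; 2 m³ remain.
Put C9 (3 m³) in container 4; 17 m³ remain.
Put C10 (2 m³) in container 4; 15 m³ remain.
Put C11 (1 m³) in container 4; 14 m³ remain.
Put C12 (3 m³) in container 4; 11 m³ remain.
Final containers: [13,1] [15,3,1] [12,5,1] [3,2,1,3].

4 containers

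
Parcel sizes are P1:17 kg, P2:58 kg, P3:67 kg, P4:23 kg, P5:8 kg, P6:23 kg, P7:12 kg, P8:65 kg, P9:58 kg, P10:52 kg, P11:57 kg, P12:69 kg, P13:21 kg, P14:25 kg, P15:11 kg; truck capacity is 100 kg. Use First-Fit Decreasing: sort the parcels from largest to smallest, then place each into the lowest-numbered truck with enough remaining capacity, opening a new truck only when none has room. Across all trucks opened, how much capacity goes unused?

134

Sorted descending: 69, 67, 65, 58, 58, 57, 52, 25, 23, 23, 21, 17, 12, 11, 8.
69 kg → truck 1 (remaining 31 kg)
67 kg → truck 2 (remaining 33 kg)
65 kg → truck 3 (remaining 35 kg)
58 kg → truck 4 (remaining 42 kg)
58 kg → truck 5 (remaining 42 kg)
57 kg → truck 6 (remaining 43 kg)
52 kg → truck 7 (remaining 48 kg)
25 kg → truck 1 (remaining 6 kg)
23 kg → truck 2 (remaining 10 kg)
23 kg → truck 3 (remaining 12 kg)
21 kg → truck 4 (remaining 21 kg)
17 kg → truck 4 (remaining 4 kg)
12 kg → truck 3 (remaining 0 kg)
11 kg → truck 5 (remaining 31 kg)
8 kg → truck 2 (remaining 2 kg)
7 trucks × 100 kg = 700 kg; used 566 kg; unused 134 kg.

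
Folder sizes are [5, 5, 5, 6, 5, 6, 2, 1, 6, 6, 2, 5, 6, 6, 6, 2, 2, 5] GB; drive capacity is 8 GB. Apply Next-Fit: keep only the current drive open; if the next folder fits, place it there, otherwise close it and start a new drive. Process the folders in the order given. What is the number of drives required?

Put 5 GB in drive 1; 3 GB remain.
Put 5 GB in drive 2; 3 GB remain.
Put 5 GB in drive 3; 3 GB remain.
Put 6 GB in drive 4; 2 GB remain.
Put 5 GB in drive 5; 3 GB remain.
Put 6 GB in drive 6; 2 GB remain.
Put 2 GB in drive 6; 0 GB remain.
Put 1 GB in drive 7; 7 GB remain.
Put 6 GB in drive 7; 1 GB remain.
Put 6 GB in drive 8; 2 GB remain.
Put 2 GB in drive 8; 0 GB remain.
Put 5 GB in drive 9; 3 GB remain.
Put 6 GB in drive 10; 2 GB remain.
Put 6 GB in drive 11; 2 GB remain.
Put 6 GB in drive 12; 2 GB remain.
Put 2 GB in drive 12; 0 GB remain.
Put 2 GB in drive 13; 6 GB remain.
Put 5 GB in drive 13; 1 GB remain.

13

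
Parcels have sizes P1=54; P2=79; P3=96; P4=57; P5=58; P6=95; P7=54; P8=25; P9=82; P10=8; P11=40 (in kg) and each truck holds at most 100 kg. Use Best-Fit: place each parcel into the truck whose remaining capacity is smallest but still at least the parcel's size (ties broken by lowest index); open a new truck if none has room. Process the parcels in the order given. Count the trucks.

truck 1: place P1 (54 kg), 46 kg left
truck 2: place P2 (79 kg), 21 kg left
truck 3: place P3 (96 kg), 4 kg left
truck 4: place P4 (57 kg), 43 kg left
truck 5: place P5 (58 kg), 42 kg left
truck 6: place P6 (95 kg), 5 kg left
truck 7: place P7 (54 kg), 46 kg left
truck 5: place P8 (25 kg), 17 kg left
truck 8: place P9 (82 kg), 18 kg left
truck 5: place P10 (8 kg), 9 kg left
truck 4: place P11 (40 kg), 3 kg left

8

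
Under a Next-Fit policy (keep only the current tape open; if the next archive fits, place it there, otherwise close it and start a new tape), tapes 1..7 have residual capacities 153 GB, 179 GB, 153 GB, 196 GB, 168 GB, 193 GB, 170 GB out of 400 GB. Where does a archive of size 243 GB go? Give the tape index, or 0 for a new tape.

0

Next-Fit only looks at tape 7, which has 170 GB free.
243 GB does not fit, so a new tape is opened.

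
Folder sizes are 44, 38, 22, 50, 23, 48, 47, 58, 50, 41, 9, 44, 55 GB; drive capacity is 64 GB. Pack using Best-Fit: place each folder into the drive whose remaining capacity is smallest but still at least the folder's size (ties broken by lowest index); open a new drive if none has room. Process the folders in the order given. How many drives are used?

10

44 GB → drive 1 (remaining 20 GB)
38 GB → drive 2 (remaining 26 GB)
22 GB → drive 2 (remaining 4 GB)
50 GB → drive 3 (remaining 14 GB)
23 GB → drive 4 (remaining 41 GB)
48 GB → drive 5 (remaining 16 GB)
47 GB → drive 6 (remaining 17 GB)
58 GB → drive 7 (remaining 6 GB)
50 GB → drive 8 (remaining 14 GB)
41 GB → drive 4 (remaining 0 GB)
9 GB → drive 3 (remaining 5 GB)
44 GB → drive 9 (remaining 20 GB)
55 GB → drive 10 (remaining 9 GB)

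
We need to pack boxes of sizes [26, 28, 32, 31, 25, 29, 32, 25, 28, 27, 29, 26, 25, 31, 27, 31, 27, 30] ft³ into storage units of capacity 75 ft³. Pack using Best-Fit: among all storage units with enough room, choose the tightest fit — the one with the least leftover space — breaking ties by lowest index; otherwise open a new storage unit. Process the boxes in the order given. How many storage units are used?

storage unit 1: place 26 ft³, 49 ft³ left
storage unit 1: place 28 ft³, 21 ft³ left
storage unit 2: place 32 ft³, 43 ft³ left
storage unit 2: place 31 ft³, 12 ft³ left
storage unit 3: place 25 ft³, 50 ft³ left
storage unit 3: place 29 ft³, 21 ft³ left
storage unit 4: place 32 ft³, 43 ft³ left
storage unit 4: place 25 ft³, 18 ft³ left
storage unit 5: place 28 ft³, 47 ft³ left
storage unit 5: place 27 ft³, 20 ft³ left
storage unit 6: place 29 ft³, 46 ft³ left
storage unit 6: place 26 ft³, 20 ft³ left
storage unit 7: place 25 ft³, 50 ft³ left
storage unit 7: place 31 ft³, 19 ft³ left
storage unit 8: place 27 ft³, 48 ft³ left
storage unit 8: place 31 ft³, 17 ft³ left
storage unit 9: place 27 ft³, 48 ft³ left
storage unit 9: place 30 ft³, 18 ft³ left

9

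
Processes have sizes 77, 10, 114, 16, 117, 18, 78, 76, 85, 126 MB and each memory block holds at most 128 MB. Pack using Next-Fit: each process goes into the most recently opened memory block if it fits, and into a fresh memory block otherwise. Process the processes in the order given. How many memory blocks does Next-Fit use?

Put 77 MB in memory block 1; 51 MB remain.
Put 10 MB in memory block 1; 41 MB remain.
Put 114 MB in memory block 2; 14 MB remain.
Put 16 MB in memory block 3; 112 MB remain.
Put 117 MB in memory block 4; 11 MB remain.
Put 18 MB in memory block 5; 110 MB remain.
Put 78 MB in memory block 5; 32 MB remain.
Put 76 MB in memory block 6; 52 MB remain.
Put 85 MB in memory block 7; 43 MB remain.
Put 126 MB in memory block 8; 2 MB remain.
Final memory blocks: [77,10] [114] [16] [117] [18,78] [76] [85] [126].

8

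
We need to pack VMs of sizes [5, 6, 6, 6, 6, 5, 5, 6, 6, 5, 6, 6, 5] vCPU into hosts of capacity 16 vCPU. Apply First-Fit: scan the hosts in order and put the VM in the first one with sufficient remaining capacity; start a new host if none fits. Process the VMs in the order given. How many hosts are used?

host 1: place 5 vCPU, 11 vCPU left
host 1: place 6 vCPU, 5 vCPU left
host 2: place 6 vCPU, 10 vCPU left
host 2: place 6 vCPU, 4 vCPU left
host 3: place 6 vCPU, 10 vCPU left
host 1: place 5 vCPU, 0 vCPU left
host 3: place 5 vCPU, 5 vCPU left
host 4: place 6 vCPU, 10 vCPU left
host 4: place 6 vCPU, 4 vCPU left
host 3: place 5 vCPU, 0 vCPU left
host 5: place 6 vCPU, 10 vCPU left
host 5: place 6 vCPU, 4 vCPU left
host 6: place 5 vCPU, 11 vCPU left
Final hosts: [5,6,5] [6,6] [6,5,5] [6,6] [6,6] [5].

6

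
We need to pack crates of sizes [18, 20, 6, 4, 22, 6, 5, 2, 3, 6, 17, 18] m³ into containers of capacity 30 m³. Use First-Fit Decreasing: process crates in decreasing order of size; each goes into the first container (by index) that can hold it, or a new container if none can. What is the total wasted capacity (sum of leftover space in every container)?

23

Sorted descending: 22, 20, 18, 18, 17, 6, 6, 6, 5, 4, 3, 2.
22 m³ → container 1 (remaining 8 m³)
20 m³ → container 2 (remaining 10 m³)
18 m³ → container 3 (remaining 12 m³)
18 m³ → container 4 (remaining 12 m³)
17 m³ → container 5 (remaining 13 m³)
6 m³ → container 1 (remaining 2 m³)
6 m³ → container 2 (remaining 4 m³)
6 m³ → container 3 (remaining 6 m³)
5 m³ → container 3 (remaining 1 m³)
4 m³ → container 2 (remaining 0 m³)
3 m³ → container 4 (remaining 9 m³)
2 m³ → container 1 (remaining 0 m³)
5 containers × 30 m³ = 150 m³; used 127 m³; unused 23 m³.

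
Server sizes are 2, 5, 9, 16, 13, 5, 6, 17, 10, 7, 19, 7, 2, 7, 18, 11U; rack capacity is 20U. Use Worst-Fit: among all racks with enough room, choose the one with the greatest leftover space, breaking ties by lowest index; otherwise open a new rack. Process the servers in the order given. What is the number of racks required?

9 racks

rack 1: place 2U, 18U left
rack 1: place 5U, 13U left
rack 1: place 9U, 4U left
rack 2: place 16U, 4U left
rack 3: place 13U, 7U left
rack 3: place 5U, 2U left
rack 4: place 6U, 14U left
rack 5: place 17U, 3U left
rack 4: place 10U, 4U left
rack 6: place 7U, 13U left
rack 7: place 19U, 1U left
rack 6: place 7U, 6U left
rack 6: place 2U, 4U left
rack 8: place 7U, 13U left
rack 9: place 18U, 2U left
rack 8: place 11U, 2U left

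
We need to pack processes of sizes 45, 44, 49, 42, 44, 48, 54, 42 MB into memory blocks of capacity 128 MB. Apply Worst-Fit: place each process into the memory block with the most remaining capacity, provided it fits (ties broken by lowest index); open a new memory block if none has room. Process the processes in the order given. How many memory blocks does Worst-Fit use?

memory block 1: place 45 MB, 83 MB left
memory block 1: place 44 MB, 39 MB left
memory block 2: place 49 MB, 79 MB left
memory block 2: place 42 MB, 37 MB left
memory block 3: place 44 MB, 84 MB left
memory block 3: place 48 MB, 36 MB left
memory block 4: place 54 MB, 74 MB left
memory block 4: place 42 MB, 32 MB left

4 memory blocks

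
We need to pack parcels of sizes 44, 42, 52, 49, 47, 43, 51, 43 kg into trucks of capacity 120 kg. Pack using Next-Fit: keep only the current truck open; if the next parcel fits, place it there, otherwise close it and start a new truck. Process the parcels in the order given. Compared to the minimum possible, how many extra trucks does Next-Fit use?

Next-Fit: [44,42] [52,49] [47,43] [51,43] → 4 trucks.
Total size 371 kg; any packing needs at least ⌈371/120⌉ = 4 trucks.
So 4 is already optimal.

0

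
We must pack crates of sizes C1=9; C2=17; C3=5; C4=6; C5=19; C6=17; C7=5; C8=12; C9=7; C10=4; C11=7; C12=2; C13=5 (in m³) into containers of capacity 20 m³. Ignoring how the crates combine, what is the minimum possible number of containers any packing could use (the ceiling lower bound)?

Total size = 9 + 17 + 5 + 6 + 19 + 17 + 5 + 12 + 7 + 4 + 7 + 2 + 5 = 115 m³.
⌈115 / 20⌉ = 6.

6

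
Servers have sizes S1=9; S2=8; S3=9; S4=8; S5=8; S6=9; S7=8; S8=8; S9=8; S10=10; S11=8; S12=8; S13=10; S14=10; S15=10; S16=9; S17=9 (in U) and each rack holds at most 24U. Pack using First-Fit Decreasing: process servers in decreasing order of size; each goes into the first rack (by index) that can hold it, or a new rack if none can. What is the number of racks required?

Sorted descending: 10, 10, 10, 10, 9, 9, 9, 9, 9, 8, 8, 8, 8, 8, 8, 8, 8.
10U → rack 1 (remaining 14U)
10U → rack 1 (remaining 4U)
10U → rack 2 (remaining 14U)
10U → rack 2 (remaining 4U)
9U → rack 3 (remaining 15U)
9U → rack 3 (remaining 6U)
9U → rack 4 (remaining 15U)
9U → rack 4 (remaining 6U)
9U → rack 5 (remaining 15U)
8U → rack 5 (remaining 7U)
8U → rack 6 (remaining 16U)
8U → rack 6 (remaining 8U)
8U → rack 6 (remaining 0U)
8U → rack 7 (remaining 16U)
8U → rack 7 (remaining 8U)
8U → rack 7 (remaining 0U)
8U → rack 8 (remaining 16U)

8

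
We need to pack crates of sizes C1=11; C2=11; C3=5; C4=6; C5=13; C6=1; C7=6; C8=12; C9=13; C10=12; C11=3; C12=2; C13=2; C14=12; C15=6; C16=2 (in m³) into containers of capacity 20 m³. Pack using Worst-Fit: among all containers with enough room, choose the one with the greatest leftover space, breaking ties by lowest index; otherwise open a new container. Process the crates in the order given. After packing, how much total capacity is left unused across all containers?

23

Put C1 (11 m³) in container 1; 9 m³ remain.
Put C2 (11 m³) in container 2; 9 m³ remain.
Put C3 (5 m³) in container 1; 4 m³ remain.
Put C4 (6 m³) in container 2; 3 m³ remain.
Put C5 (13 m³) in container 3; 7 m³ remain.
Put C6 (1 m³) in container 3; 6 m³ remain.
Put C7 (6 m³) in container 3; 0 m³ remain.
Put C8 (12 m³) in container 4; 8 m³ remain.
Put C9 (13 m³) in container 5; 7 m³ remain.
Put C10 (12 m³) in container 6; 8 m³ remain.
Put C11 (3 m³) in container 4; 5 m³ remain.
Put C12 (2 m³) in container 6; 6 m³ remain.
Put C13 (2 m³) in container 5; 5 m³ remain.
Put C14 (12 m³) in container 7; 8 m³ remain.
Put C15 (6 m³) in container 7; 2 m³ remain.
Put C16 (2 m³) in container 6; 4 m³ remain.
7 containers × 20 m³ = 140 m³; used 117 m³; unused 23 m³.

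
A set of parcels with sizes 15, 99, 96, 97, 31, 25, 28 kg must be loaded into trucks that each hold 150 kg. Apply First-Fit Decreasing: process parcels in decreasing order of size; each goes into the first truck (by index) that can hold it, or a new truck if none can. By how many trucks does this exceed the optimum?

First-Fit Decreasing: [99,31,15] [97,28,25] [96] → 3 trucks.
Total size 391 kg; any packing needs at least ⌈391/150⌉ = 3 trucks.
So 3 is already optimal.

0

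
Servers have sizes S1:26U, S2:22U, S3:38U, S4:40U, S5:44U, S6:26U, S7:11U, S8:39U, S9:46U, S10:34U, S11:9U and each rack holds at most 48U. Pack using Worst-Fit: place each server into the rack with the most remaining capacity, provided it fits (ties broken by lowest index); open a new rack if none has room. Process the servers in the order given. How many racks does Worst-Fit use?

8

S1 (26U) → rack 1 (remaining 22U)
S2 (22U) → rack 1 (remaining 0U)
S3 (38U) → rack 2 (remaining 10U)
S4 (40U) → rack 3 (remaining 8U)
S5 (44U) → rack 4 (remaining 4U)
S6 (26U) → rack 5 (remaining 22U)
S7 (11U) → rack 5 (remaining 11U)
S8 (39U) → rack 6 (remaining 9U)
S9 (46U) → rack 7 (remaining 2U)
S10 (34U) → rack 8 (remaining 14U)
S11 (9U) → rack 8 (remaining 5U)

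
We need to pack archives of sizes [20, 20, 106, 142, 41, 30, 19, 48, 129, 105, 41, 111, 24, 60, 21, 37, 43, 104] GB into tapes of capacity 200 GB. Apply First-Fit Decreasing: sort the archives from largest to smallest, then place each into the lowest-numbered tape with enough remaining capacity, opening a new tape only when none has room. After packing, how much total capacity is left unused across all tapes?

99

Sorted descending: 142, 129, 111, 106, 105, 104, 60, 48, 43, 41, 41, 37, 30, 24, 21, 20, 20, 19.
Put 142 GB in tape 1; 58 GB remain.
Put 129 GB in tape 2; 71 GB remain.
Put 111 GB in tape 3; 89 GB remain.
Put 106 GB in tape 4; 94 GB remain.
Put 105 GB in tape 5; 95 GB remain.
Put 104 GB in tape 6; 96 GB remain.
Put 60 GB in tape 2; 11 GB remain.
Put 48 GB in tape 1; 10 GB remain.
Put 43 GB in tape 3; 46 GB remain.
Put 41 GB in tape 3; 5 GB remain.
Put 41 GB in tape 4; 53 GB remain.
Put 37 GB in tape 4; 16 GB remain.
Put 30 GB in tape 5; 65 GB remain.
Put 24 GB in tape 5; 41 GB remain.
Put 21 GB in tape 5; 20 GB remain.
Put 20 GB in tape 5; 0 GB remain.
Put 20 GB in tape 6; 76 GB remain.
Put 19 GB in tape 6; 57 GB remain.
6 tapes × 200 GB = 1200 GB; used 1101 GB; unused 99 GB.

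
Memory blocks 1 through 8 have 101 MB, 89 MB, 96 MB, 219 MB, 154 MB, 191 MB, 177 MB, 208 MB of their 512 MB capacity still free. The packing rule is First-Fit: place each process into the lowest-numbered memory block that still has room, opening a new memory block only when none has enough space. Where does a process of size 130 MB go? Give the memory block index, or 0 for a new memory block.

Memory blocks with room: memory block 4 (219 MB), memory block 5 (154 MB), memory block 6 (191 MB), memory block 7 (177 MB), memory block 8 (208 MB).
The first with room is memory block 4.

4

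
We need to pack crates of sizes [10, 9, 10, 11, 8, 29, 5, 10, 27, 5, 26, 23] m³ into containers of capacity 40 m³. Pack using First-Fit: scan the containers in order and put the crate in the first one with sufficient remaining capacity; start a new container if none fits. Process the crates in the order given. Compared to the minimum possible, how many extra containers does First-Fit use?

First-Fit: [10,9,10,11] [8,29] [5,10,5] [27] [26] [23] → 6 containers.
Total size 173 m³; any packing needs at least ⌈173/40⌉ = 5 containers.
An optimal packing achieves that bound: [29,11] [27,10] [26,10] [23,10,5] [9,8,5] → 5 containers.
Excess: 6 − 5 = 1.

1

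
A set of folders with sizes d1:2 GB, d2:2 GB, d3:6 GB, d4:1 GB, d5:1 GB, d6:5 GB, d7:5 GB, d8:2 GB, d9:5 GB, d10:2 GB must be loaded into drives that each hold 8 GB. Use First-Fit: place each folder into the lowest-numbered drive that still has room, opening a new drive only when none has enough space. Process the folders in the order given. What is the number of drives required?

5 drives

Put d1 (2 GB) in drive 1; 6 GB remain.
Put d2 (2 GB) in drive 1; 4 GB remain.
Put d3 (6 GB) in drive 2; 2 GB remain.
Put d4 (1 GB) in drive 1; 3 GB remain.
Put d5 (1 GB) in drive 1; 2 GB remain.
Put d6 (5 GB) in drive 3; 3 GB remain.
Put d7 (5 GB) in drive 4; 3 GB remain.
Put d8 (2 GB) in drive 1; 0 GB remain.
Put d9 (5 GB) in drive 5; 3 GB remain.
Put d10 (2 GB) in drive 2; 0 GB remain.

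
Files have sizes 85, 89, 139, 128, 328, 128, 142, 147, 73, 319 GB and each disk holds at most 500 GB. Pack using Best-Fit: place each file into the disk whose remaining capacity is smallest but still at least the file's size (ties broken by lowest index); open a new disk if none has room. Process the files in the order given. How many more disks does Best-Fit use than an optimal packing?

0

Best-Fit: [85,89,139,128] [328,128] [142,147,73] [319] → 4 disks.
Total size 1578 GB; any packing needs at least ⌈1578/500⌉ = 4 disks.
So 4 is already optimal.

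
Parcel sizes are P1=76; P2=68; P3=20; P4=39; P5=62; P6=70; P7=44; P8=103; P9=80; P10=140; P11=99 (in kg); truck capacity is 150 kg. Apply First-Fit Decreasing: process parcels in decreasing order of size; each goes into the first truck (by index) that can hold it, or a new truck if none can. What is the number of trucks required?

Sorted descending: 140, 103, 99, 80, 76, 70, 68, 62, 44, 39, 20.
Put 140 kg in truck 1; 10 kg remain.
Put 103 kg in truck 2; 47 kg remain.
Put 99 kg in truck 3; 51 kg remain.
Put 80 kg in truck 4; 70 kg remain.
Put 76 kg in truck 5; 74 kg remain.
Put 70 kg in truck 4; 0 kg remain.
Put 68 kg in truck 5; 6 kg remain.
Put 62 kg in truck 6; 88 kg remain.
Put 44 kg in truck 2; 3 kg remain.
Put 39 kg in truck 3; 12 kg remain.
Put 20 kg in truck 6; 68 kg remain.

6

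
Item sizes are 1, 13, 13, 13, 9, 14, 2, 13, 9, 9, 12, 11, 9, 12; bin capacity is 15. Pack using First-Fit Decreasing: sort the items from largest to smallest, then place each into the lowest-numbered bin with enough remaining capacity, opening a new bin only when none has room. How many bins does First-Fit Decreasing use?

Sorted descending: 14, 13, 13, 13, 13, 12, 12, 11, 9, 9, 9, 9, 2, 1.
Put 14 in bin 1; 1 remain.
Put 13 in bin 2; 2 remain.
Put 13 in bin 3; 2 remain.
Put 13 in bin 4; 2 remain.
Put 13 in bin 5; 2 remain.
Put 12 in bin 6; 3 remain.
Put 12 in bin 7; 3 remain.
Put 11 in bin 8; 4 remain.
Put 9 in bin 9; 6 remain.
Put 9 in bin 10; 6 remain.
Put 9 in bin 11; 6 remain.
Put 9 in bin 12; 6 remain.
Put 2 in bin 2; 0 remain.
Put 1 in bin 1; 0 remain.
Final bins: [14,1] [13,2] [13] [13] [13] [12] [12] [11] [9] [9] [9] [9].

12 bins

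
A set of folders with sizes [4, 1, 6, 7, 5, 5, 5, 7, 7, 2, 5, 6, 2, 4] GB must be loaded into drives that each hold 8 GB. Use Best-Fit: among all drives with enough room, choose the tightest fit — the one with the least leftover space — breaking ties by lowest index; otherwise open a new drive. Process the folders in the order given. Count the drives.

drive 1: place 4 GB, 4 GB left
drive 1: place 1 GB, 3 GB left
drive 2: place 6 GB, 2 GB left
drive 3: place 7 GB, 1 GB left
drive 4: place 5 GB, 3 GB left
drive 5: place 5 GB, 3 GB left
drive 6: place 5 GB, 3 GB left
drive 7: place 7 GB, 1 GB left
drive 8: place 7 GB, 1 GB left
drive 2: place 2 GB, 0 GB left
drive 9: place 5 GB, 3 GB left
drive 10: place 6 GB, 2 GB left
drive 10: place 2 GB, 0 GB left
drive 11: place 4 GB, 4 GB left
Final drives: [4,1] [6,2] [7] [5] [5] [5] [7] [7] [5] [6,2] [4].

11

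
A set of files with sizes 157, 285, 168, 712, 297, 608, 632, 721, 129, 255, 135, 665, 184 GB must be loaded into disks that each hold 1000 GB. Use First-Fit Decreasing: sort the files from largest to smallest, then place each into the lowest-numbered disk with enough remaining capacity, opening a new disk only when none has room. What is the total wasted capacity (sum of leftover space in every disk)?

1052

Sorted descending: 721, 712, 665, 632, 608, 297, 285, 255, 184, 168, 157, 135, 129.
Put 721 GB in disk 1; 279 GB remain.
Put 712 GB in disk 2; 288 GB remain.
Put 665 GB in disk 3; 335 GB remain.
Put 632 GB in disk 4; 368 GB remain.
Put 608 GB in disk 5; 392 GB remain.
Put 297 GB in disk 3; 38 GB remain.
Put 285 GB in disk 2; 3 GB remain.
Put 255 GB in disk 1; 24 GB remain.
Put 184 GB in disk 4; 184 GB remain.
Put 168 GB in disk 4; 16 GB remain.
Put 157 GB in disk 5; 235 GB remain.
Put 135 GB in disk 5; 100 GB remain.
Put 129 GB in disk 6; 871 GB remain.
6 disks × 1000 GB = 6000 GB; used 4948 GB; unused 1052 GB.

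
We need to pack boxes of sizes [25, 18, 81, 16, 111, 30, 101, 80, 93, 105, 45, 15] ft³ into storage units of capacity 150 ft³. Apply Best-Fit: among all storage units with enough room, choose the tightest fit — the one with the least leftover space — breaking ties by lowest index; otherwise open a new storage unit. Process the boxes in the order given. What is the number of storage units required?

6

25 ft³ → storage unit 1 (remaining 125 ft³)
18 ft³ → storage unit 1 (remaining 107 ft³)
81 ft³ → storage unit 1 (remaining 26 ft³)
16 ft³ → storage unit 1 (remaining 10 ft³)
111 ft³ → storage unit 2 (remaining 39 ft³)
30 ft³ → storage unit 2 (remaining 9 ft³)
101 ft³ → storage unit 3 (remaining 49 ft³)
80 ft³ → storage unit 4 (remaining 70 ft³)
93 ft³ → storage unit 5 (remaining 57 ft³)
105 ft³ → storage unit 6 (remaining 45 ft³)
45 ft³ → storage unit 6 (remaining 0 ft³)
15 ft³ → storage unit 3 (remaining 34 ft³)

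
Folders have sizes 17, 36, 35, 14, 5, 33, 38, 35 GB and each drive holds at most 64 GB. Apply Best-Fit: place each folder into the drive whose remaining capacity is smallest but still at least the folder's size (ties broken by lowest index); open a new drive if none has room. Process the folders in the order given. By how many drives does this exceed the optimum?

Best-Fit: [17,36,5] [35,14] [33] [38] [35] → 5 drives.
5 folders exceed 32 GB (half the capacity), and no two of those can share a drive, so at least 5 drives are needed.
So 5 is already optimal.

0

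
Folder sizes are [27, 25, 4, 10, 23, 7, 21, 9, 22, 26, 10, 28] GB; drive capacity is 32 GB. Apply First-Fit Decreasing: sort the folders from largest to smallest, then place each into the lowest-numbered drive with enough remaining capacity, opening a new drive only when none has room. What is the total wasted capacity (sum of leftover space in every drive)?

12

Sorted descending: 28, 27, 26, 25, 23, 22, 21, 10, 10, 9, 7, 4.
28 GB → drive 1 (remaining 4 GB)
27 GB → drive 2 (remaining 5 GB)
26 GB → drive 3 (remaining 6 GB)
25 GB → drive 4 (remaining 7 GB)
23 GB → drive 5 (remaining 9 GB)
22 GB → drive 6 (remaining 10 GB)
21 GB → drive 7 (remaining 11 GB)
10 GB → drive 6 (remaining 0 GB)
10 GB → drive 7 (remaining 1 GB)
9 GB → drive 5 (remaining 0 GB)
7 GB → drive 4 (remaining 0 GB)
4 GB → drive 1 (remaining 0 GB)
7 drives × 32 GB = 224 GB; used 212 GB; unused 12 GB.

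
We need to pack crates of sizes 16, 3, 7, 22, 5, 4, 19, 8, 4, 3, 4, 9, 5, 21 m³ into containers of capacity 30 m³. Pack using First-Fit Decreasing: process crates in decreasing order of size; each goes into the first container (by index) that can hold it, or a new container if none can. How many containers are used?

Sorted descending: 22, 21, 19, 16, 9, 8, 7, 5, 5, 4, 4, 4, 3, 3.
Put 22 m³ in container 1; 8 m³ remain.
Put 21 m³ in container 2; 9 m³ remain.
Put 19 m³ in container 3; 11 m³ remain.
Put 16 m³ in container 4; 14 m³ remain.
Put 9 m³ in container 2; 0 m³ remain.
Put 8 m³ in container 1; 0 m³ remain.
Put 7 m³ in container 3; 4 m³ remain.
Put 5 m³ in container 4; 9 m³ remain.
Put 5 m³ in container 4; 4 m³ remain.
Put 4 m³ in container 3; 0 m³ remain.
Put 4 m³ in container 4; 0 m³ remain.
Put 4 m³ in container 5; 26 m³ remain.
Put 3 m³ in container 5; 23 m³ remain.
Put 3 m³ in container 5; 20 m³ remain.
Final containers: [22,8] [21,9] [19,7,4] [16,5,5,4] [4,3,3].

5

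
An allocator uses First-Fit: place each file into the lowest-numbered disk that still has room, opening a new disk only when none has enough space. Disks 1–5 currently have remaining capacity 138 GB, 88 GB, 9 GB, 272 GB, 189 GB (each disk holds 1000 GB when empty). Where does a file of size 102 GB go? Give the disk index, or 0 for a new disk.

1

Disks with room: disk 1 (138 GB), disk 4 (272 GB), disk 5 (189 GB).
The first with room is disk 1.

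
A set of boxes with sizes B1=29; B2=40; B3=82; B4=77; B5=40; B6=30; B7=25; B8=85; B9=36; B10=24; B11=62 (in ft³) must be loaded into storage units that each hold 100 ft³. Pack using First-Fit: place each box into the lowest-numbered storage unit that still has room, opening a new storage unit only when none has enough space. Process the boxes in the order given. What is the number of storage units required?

6

storage unit 1: place B1 (29 ft³), 71 ft³ left
storage unit 1: place B2 (40 ft³), 31 ft³ left
storage unit 2: place B3 (82 ft³), 18 ft³ left
storage unit 3: place B4 (77 ft³), 23 ft³ left
storage unit 4: place B5 (40 ft³), 60 ft³ left
storage unit 1: place B6 (30 ft³), 1 ft³ left
storage unit 4: place B7 (25 ft³), 35 ft³ left
storage unit 5: place B8 (85 ft³), 15 ft³ left
storage unit 6: place B9 (36 ft³), 64 ft³ left
storage unit 4: place B10 (24 ft³), 11 ft³ left
storage unit 6: place B11 (62 ft³), 2 ft³ left
Final storage units: [29,40,30] [82] [77] [40,25,24] [85] [36,62].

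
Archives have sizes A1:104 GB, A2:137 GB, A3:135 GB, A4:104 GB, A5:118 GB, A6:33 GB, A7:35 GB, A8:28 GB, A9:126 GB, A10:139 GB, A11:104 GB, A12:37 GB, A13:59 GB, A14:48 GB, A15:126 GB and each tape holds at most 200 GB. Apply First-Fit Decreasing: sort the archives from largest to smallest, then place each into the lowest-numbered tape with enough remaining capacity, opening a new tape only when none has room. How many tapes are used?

9 tapes

Sorted descending: 139, 137, 135, 126, 126, 118, 104, 104, 104, 59, 48, 37, 35, 33, 28.
tape 1: place 139 GB, 61 GB left
tape 2: place 137 GB, 63 GB left
tape 3: place 135 GB, 65 GB left
tape 4: place 126 GB, 74 GB left
tape 5: place 126 GB, 74 GB left
tape 6: place 118 GB, 82 GB left
tape 7: place 104 GB, 96 GB left
tape 8: place 104 GB, 96 GB left
tape 9: place 104 GB, 96 GB left
tape 1: place 59 GB, 2 GB left
tape 2: place 48 GB, 15 GB left
tape 3: place 37 GB, 28 GB left
tape 4: place 35 GB, 39 GB left
tape 4: place 33 GB, 6 GB left
tape 3: place 28 GB, 0 GB left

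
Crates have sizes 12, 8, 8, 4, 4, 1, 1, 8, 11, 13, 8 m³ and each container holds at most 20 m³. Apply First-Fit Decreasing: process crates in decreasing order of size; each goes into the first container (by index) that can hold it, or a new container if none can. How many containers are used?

4 containers

Sorted descending: 13, 12, 11, 8, 8, 8, 8, 4, 4, 1, 1.
container 1: place 13 m³, 7 m³ left
container 2: place 12 m³, 8 m³ left
container 3: place 11 m³, 9 m³ left
container 2: place 8 m³, 0 m³ left
container 3: place 8 m³, 1 m³ left
container 4: place 8 m³, 12 m³ left
container 4: place 8 m³, 4 m³ left
container 1: place 4 m³, 3 m³ left
container 4: place 4 m³, 0 m³ left
container 1: place 1 m³, 2 m³ left
container 1: place 1 m³, 1 m³ left
Final containers: [13,4,1,1] [12,8] [11,8] [8,8,4].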